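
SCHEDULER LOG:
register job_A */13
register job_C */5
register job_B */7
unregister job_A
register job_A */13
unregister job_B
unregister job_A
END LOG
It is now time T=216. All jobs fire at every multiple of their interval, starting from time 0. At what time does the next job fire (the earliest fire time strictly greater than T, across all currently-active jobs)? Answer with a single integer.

Op 1: register job_A */13 -> active={job_A:*/13}
Op 2: register job_C */5 -> active={job_A:*/13, job_C:*/5}
Op 3: register job_B */7 -> active={job_A:*/13, job_B:*/7, job_C:*/5}
Op 4: unregister job_A -> active={job_B:*/7, job_C:*/5}
Op 5: register job_A */13 -> active={job_A:*/13, job_B:*/7, job_C:*/5}
Op 6: unregister job_B -> active={job_A:*/13, job_C:*/5}
Op 7: unregister job_A -> active={job_C:*/5}
  job_C: interval 5, next fire after T=216 is 220
Earliest fire time = 220 (job job_C)

Answer: 220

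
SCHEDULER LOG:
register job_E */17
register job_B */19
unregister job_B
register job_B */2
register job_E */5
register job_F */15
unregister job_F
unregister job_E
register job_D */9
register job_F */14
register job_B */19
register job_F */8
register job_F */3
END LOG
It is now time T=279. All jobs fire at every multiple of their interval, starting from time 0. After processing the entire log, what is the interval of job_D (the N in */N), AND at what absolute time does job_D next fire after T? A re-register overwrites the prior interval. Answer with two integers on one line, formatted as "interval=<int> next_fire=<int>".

Op 1: register job_E */17 -> active={job_E:*/17}
Op 2: register job_B */19 -> active={job_B:*/19, job_E:*/17}
Op 3: unregister job_B -> active={job_E:*/17}
Op 4: register job_B */2 -> active={job_B:*/2, job_E:*/17}
Op 5: register job_E */5 -> active={job_B:*/2, job_E:*/5}
Op 6: register job_F */15 -> active={job_B:*/2, job_E:*/5, job_F:*/15}
Op 7: unregister job_F -> active={job_B:*/2, job_E:*/5}
Op 8: unregister job_E -> active={job_B:*/2}
Op 9: register job_D */9 -> active={job_B:*/2, job_D:*/9}
Op 10: register job_F */14 -> active={job_B:*/2, job_D:*/9, job_F:*/14}
Op 11: register job_B */19 -> active={job_B:*/19, job_D:*/9, job_F:*/14}
Op 12: register job_F */8 -> active={job_B:*/19, job_D:*/9, job_F:*/8}
Op 13: register job_F */3 -> active={job_B:*/19, job_D:*/9, job_F:*/3}
Final interval of job_D = 9
Next fire of job_D after T=279: (279//9+1)*9 = 288

Answer: interval=9 next_fire=288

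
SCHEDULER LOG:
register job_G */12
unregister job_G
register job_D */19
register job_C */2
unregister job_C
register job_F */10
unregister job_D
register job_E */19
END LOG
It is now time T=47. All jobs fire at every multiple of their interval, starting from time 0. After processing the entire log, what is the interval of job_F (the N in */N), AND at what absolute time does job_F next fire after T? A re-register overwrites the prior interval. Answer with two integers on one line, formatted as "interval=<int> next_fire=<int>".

Answer: interval=10 next_fire=50

Derivation:
Op 1: register job_G */12 -> active={job_G:*/12}
Op 2: unregister job_G -> active={}
Op 3: register job_D */19 -> active={job_D:*/19}
Op 4: register job_C */2 -> active={job_C:*/2, job_D:*/19}
Op 5: unregister job_C -> active={job_D:*/19}
Op 6: register job_F */10 -> active={job_D:*/19, job_F:*/10}
Op 7: unregister job_D -> active={job_F:*/10}
Op 8: register job_E */19 -> active={job_E:*/19, job_F:*/10}
Final interval of job_F = 10
Next fire of job_F after T=47: (47//10+1)*10 = 50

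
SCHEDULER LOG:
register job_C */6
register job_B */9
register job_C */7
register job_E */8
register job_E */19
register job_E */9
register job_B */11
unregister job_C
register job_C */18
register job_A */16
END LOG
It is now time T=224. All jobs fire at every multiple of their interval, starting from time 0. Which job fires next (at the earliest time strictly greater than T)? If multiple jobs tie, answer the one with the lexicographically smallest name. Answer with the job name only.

Answer: job_E

Derivation:
Op 1: register job_C */6 -> active={job_C:*/6}
Op 2: register job_B */9 -> active={job_B:*/9, job_C:*/6}
Op 3: register job_C */7 -> active={job_B:*/9, job_C:*/7}
Op 4: register job_E */8 -> active={job_B:*/9, job_C:*/7, job_E:*/8}
Op 5: register job_E */19 -> active={job_B:*/9, job_C:*/7, job_E:*/19}
Op 6: register job_E */9 -> active={job_B:*/9, job_C:*/7, job_E:*/9}
Op 7: register job_B */11 -> active={job_B:*/11, job_C:*/7, job_E:*/9}
Op 8: unregister job_C -> active={job_B:*/11, job_E:*/9}
Op 9: register job_C */18 -> active={job_B:*/11, job_C:*/18, job_E:*/9}
Op 10: register job_A */16 -> active={job_A:*/16, job_B:*/11, job_C:*/18, job_E:*/9}
  job_A: interval 16, next fire after T=224 is 240
  job_B: interval 11, next fire after T=224 is 231
  job_C: interval 18, next fire after T=224 is 234
  job_E: interval 9, next fire after T=224 is 225
Earliest = 225, winner (lex tiebreak) = job_E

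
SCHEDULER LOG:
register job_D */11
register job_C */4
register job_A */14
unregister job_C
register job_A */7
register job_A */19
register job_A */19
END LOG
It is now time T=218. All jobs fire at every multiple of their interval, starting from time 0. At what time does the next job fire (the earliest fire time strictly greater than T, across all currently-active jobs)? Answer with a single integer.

Answer: 220

Derivation:
Op 1: register job_D */11 -> active={job_D:*/11}
Op 2: register job_C */4 -> active={job_C:*/4, job_D:*/11}
Op 3: register job_A */14 -> active={job_A:*/14, job_C:*/4, job_D:*/11}
Op 4: unregister job_C -> active={job_A:*/14, job_D:*/11}
Op 5: register job_A */7 -> active={job_A:*/7, job_D:*/11}
Op 6: register job_A */19 -> active={job_A:*/19, job_D:*/11}
Op 7: register job_A */19 -> active={job_A:*/19, job_D:*/11}
  job_A: interval 19, next fire after T=218 is 228
  job_D: interval 11, next fire after T=218 is 220
Earliest fire time = 220 (job job_D)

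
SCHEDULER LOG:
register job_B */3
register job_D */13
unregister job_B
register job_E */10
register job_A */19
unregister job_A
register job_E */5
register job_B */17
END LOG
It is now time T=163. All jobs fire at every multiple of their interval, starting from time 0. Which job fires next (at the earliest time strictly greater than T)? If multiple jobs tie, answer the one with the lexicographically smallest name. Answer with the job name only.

Op 1: register job_B */3 -> active={job_B:*/3}
Op 2: register job_D */13 -> active={job_B:*/3, job_D:*/13}
Op 3: unregister job_B -> active={job_D:*/13}
Op 4: register job_E */10 -> active={job_D:*/13, job_E:*/10}
Op 5: register job_A */19 -> active={job_A:*/19, job_D:*/13, job_E:*/10}
Op 6: unregister job_A -> active={job_D:*/13, job_E:*/10}
Op 7: register job_E */5 -> active={job_D:*/13, job_E:*/5}
Op 8: register job_B */17 -> active={job_B:*/17, job_D:*/13, job_E:*/5}
  job_B: interval 17, next fire after T=163 is 170
  job_D: interval 13, next fire after T=163 is 169
  job_E: interval 5, next fire after T=163 is 165
Earliest = 165, winner (lex tiebreak) = job_E

Answer: job_E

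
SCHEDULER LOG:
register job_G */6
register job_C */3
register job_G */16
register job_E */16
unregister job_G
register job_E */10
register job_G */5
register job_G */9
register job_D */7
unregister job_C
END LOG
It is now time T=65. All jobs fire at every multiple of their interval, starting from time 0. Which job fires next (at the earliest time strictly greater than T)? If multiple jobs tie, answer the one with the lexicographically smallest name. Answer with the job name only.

Op 1: register job_G */6 -> active={job_G:*/6}
Op 2: register job_C */3 -> active={job_C:*/3, job_G:*/6}
Op 3: register job_G */16 -> active={job_C:*/3, job_G:*/16}
Op 4: register job_E */16 -> active={job_C:*/3, job_E:*/16, job_G:*/16}
Op 5: unregister job_G -> active={job_C:*/3, job_E:*/16}
Op 6: register job_E */10 -> active={job_C:*/3, job_E:*/10}
Op 7: register job_G */5 -> active={job_C:*/3, job_E:*/10, job_G:*/5}
Op 8: register job_G */9 -> active={job_C:*/3, job_E:*/10, job_G:*/9}
Op 9: register job_D */7 -> active={job_C:*/3, job_D:*/7, job_E:*/10, job_G:*/9}
Op 10: unregister job_C -> active={job_D:*/7, job_E:*/10, job_G:*/9}
  job_D: interval 7, next fire after T=65 is 70
  job_E: interval 10, next fire after T=65 is 70
  job_G: interval 9, next fire after T=65 is 72
Earliest = 70, winner (lex tiebreak) = job_D

Answer: job_D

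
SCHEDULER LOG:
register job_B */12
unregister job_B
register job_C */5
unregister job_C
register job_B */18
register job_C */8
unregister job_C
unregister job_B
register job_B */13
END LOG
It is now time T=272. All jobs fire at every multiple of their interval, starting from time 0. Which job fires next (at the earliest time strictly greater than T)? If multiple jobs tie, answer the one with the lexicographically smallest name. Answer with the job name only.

Answer: job_B

Derivation:
Op 1: register job_B */12 -> active={job_B:*/12}
Op 2: unregister job_B -> active={}
Op 3: register job_C */5 -> active={job_C:*/5}
Op 4: unregister job_C -> active={}
Op 5: register job_B */18 -> active={job_B:*/18}
Op 6: register job_C */8 -> active={job_B:*/18, job_C:*/8}
Op 7: unregister job_C -> active={job_B:*/18}
Op 8: unregister job_B -> active={}
Op 9: register job_B */13 -> active={job_B:*/13}
  job_B: interval 13, next fire after T=272 is 273
Earliest = 273, winner (lex tiebreak) = job_B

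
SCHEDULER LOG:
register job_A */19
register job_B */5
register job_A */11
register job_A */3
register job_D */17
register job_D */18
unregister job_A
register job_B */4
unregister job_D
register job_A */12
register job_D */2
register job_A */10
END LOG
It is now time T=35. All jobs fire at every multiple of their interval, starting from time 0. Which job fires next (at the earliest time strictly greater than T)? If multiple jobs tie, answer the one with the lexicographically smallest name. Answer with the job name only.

Op 1: register job_A */19 -> active={job_A:*/19}
Op 2: register job_B */5 -> active={job_A:*/19, job_B:*/5}
Op 3: register job_A */11 -> active={job_A:*/11, job_B:*/5}
Op 4: register job_A */3 -> active={job_A:*/3, job_B:*/5}
Op 5: register job_D */17 -> active={job_A:*/3, job_B:*/5, job_D:*/17}
Op 6: register job_D */18 -> active={job_A:*/3, job_B:*/5, job_D:*/18}
Op 7: unregister job_A -> active={job_B:*/5, job_D:*/18}
Op 8: register job_B */4 -> active={job_B:*/4, job_D:*/18}
Op 9: unregister job_D -> active={job_B:*/4}
Op 10: register job_A */12 -> active={job_A:*/12, job_B:*/4}
Op 11: register job_D */2 -> active={job_A:*/12, job_B:*/4, job_D:*/2}
Op 12: register job_A */10 -> active={job_A:*/10, job_B:*/4, job_D:*/2}
  job_A: interval 10, next fire after T=35 is 40
  job_B: interval 4, next fire after T=35 is 36
  job_D: interval 2, next fire after T=35 is 36
Earliest = 36, winner (lex tiebreak) = job_B

Answer: job_B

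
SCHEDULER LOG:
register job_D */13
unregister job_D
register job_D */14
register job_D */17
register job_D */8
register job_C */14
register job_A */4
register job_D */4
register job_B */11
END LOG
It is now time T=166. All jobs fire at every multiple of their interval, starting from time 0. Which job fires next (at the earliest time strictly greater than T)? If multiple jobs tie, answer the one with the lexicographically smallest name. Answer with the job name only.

Op 1: register job_D */13 -> active={job_D:*/13}
Op 2: unregister job_D -> active={}
Op 3: register job_D */14 -> active={job_D:*/14}
Op 4: register job_D */17 -> active={job_D:*/17}
Op 5: register job_D */8 -> active={job_D:*/8}
Op 6: register job_C */14 -> active={job_C:*/14, job_D:*/8}
Op 7: register job_A */4 -> active={job_A:*/4, job_C:*/14, job_D:*/8}
Op 8: register job_D */4 -> active={job_A:*/4, job_C:*/14, job_D:*/4}
Op 9: register job_B */11 -> active={job_A:*/4, job_B:*/11, job_C:*/14, job_D:*/4}
  job_A: interval 4, next fire after T=166 is 168
  job_B: interval 11, next fire after T=166 is 176
  job_C: interval 14, next fire after T=166 is 168
  job_D: interval 4, next fire after T=166 is 168
Earliest = 168, winner (lex tiebreak) = job_A

Answer: job_A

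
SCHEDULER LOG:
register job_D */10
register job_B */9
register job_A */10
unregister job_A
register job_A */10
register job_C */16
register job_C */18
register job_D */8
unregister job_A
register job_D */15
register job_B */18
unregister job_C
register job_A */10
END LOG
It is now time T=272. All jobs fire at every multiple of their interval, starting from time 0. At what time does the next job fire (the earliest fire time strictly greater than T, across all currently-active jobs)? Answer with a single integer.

Op 1: register job_D */10 -> active={job_D:*/10}
Op 2: register job_B */9 -> active={job_B:*/9, job_D:*/10}
Op 3: register job_A */10 -> active={job_A:*/10, job_B:*/9, job_D:*/10}
Op 4: unregister job_A -> active={job_B:*/9, job_D:*/10}
Op 5: register job_A */10 -> active={job_A:*/10, job_B:*/9, job_D:*/10}
Op 6: register job_C */16 -> active={job_A:*/10, job_B:*/9, job_C:*/16, job_D:*/10}
Op 7: register job_C */18 -> active={job_A:*/10, job_B:*/9, job_C:*/18, job_D:*/10}
Op 8: register job_D */8 -> active={job_A:*/10, job_B:*/9, job_C:*/18, job_D:*/8}
Op 9: unregister job_A -> active={job_B:*/9, job_C:*/18, job_D:*/8}
Op 10: register job_D */15 -> active={job_B:*/9, job_C:*/18, job_D:*/15}
Op 11: register job_B */18 -> active={job_B:*/18, job_C:*/18, job_D:*/15}
Op 12: unregister job_C -> active={job_B:*/18, job_D:*/15}
Op 13: register job_A */10 -> active={job_A:*/10, job_B:*/18, job_D:*/15}
  job_A: interval 10, next fire after T=272 is 280
  job_B: interval 18, next fire after T=272 is 288
  job_D: interval 15, next fire after T=272 is 285
Earliest fire time = 280 (job job_A)

Answer: 280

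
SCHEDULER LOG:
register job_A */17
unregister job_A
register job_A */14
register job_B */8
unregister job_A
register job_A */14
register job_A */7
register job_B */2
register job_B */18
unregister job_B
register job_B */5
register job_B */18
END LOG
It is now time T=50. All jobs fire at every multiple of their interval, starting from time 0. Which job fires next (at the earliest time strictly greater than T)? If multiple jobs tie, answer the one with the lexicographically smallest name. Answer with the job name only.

Answer: job_B

Derivation:
Op 1: register job_A */17 -> active={job_A:*/17}
Op 2: unregister job_A -> active={}
Op 3: register job_A */14 -> active={job_A:*/14}
Op 4: register job_B */8 -> active={job_A:*/14, job_B:*/8}
Op 5: unregister job_A -> active={job_B:*/8}
Op 6: register job_A */14 -> active={job_A:*/14, job_B:*/8}
Op 7: register job_A */7 -> active={job_A:*/7, job_B:*/8}
Op 8: register job_B */2 -> active={job_A:*/7, job_B:*/2}
Op 9: register job_B */18 -> active={job_A:*/7, job_B:*/18}
Op 10: unregister job_B -> active={job_A:*/7}
Op 11: register job_B */5 -> active={job_A:*/7, job_B:*/5}
Op 12: register job_B */18 -> active={job_A:*/7, job_B:*/18}
  job_A: interval 7, next fire after T=50 is 56
  job_B: interval 18, next fire after T=50 is 54
Earliest = 54, winner (lex tiebreak) = job_B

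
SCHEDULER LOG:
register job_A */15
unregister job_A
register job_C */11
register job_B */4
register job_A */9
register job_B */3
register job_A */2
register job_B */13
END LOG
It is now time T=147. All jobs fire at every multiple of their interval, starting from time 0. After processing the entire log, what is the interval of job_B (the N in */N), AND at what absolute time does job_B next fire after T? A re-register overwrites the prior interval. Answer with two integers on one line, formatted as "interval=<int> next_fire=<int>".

Op 1: register job_A */15 -> active={job_A:*/15}
Op 2: unregister job_A -> active={}
Op 3: register job_C */11 -> active={job_C:*/11}
Op 4: register job_B */4 -> active={job_B:*/4, job_C:*/11}
Op 5: register job_A */9 -> active={job_A:*/9, job_B:*/4, job_C:*/11}
Op 6: register job_B */3 -> active={job_A:*/9, job_B:*/3, job_C:*/11}
Op 7: register job_A */2 -> active={job_A:*/2, job_B:*/3, job_C:*/11}
Op 8: register job_B */13 -> active={job_A:*/2, job_B:*/13, job_C:*/11}
Final interval of job_B = 13
Next fire of job_B after T=147: (147//13+1)*13 = 156

Answer: interval=13 next_fire=156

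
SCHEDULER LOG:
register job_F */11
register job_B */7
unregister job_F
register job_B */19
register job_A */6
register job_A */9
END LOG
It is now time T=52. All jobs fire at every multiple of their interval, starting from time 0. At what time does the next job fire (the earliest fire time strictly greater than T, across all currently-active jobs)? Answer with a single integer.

Answer: 54

Derivation:
Op 1: register job_F */11 -> active={job_F:*/11}
Op 2: register job_B */7 -> active={job_B:*/7, job_F:*/11}
Op 3: unregister job_F -> active={job_B:*/7}
Op 4: register job_B */19 -> active={job_B:*/19}
Op 5: register job_A */6 -> active={job_A:*/6, job_B:*/19}
Op 6: register job_A */9 -> active={job_A:*/9, job_B:*/19}
  job_A: interval 9, next fire after T=52 is 54
  job_B: interval 19, next fire after T=52 is 57
Earliest fire time = 54 (job job_A)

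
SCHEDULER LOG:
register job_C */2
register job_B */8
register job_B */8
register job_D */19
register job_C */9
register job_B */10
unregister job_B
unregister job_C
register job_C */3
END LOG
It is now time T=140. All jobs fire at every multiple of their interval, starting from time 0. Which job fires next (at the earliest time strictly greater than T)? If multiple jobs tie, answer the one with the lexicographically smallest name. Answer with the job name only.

Answer: job_C

Derivation:
Op 1: register job_C */2 -> active={job_C:*/2}
Op 2: register job_B */8 -> active={job_B:*/8, job_C:*/2}
Op 3: register job_B */8 -> active={job_B:*/8, job_C:*/2}
Op 4: register job_D */19 -> active={job_B:*/8, job_C:*/2, job_D:*/19}
Op 5: register job_C */9 -> active={job_B:*/8, job_C:*/9, job_D:*/19}
Op 6: register job_B */10 -> active={job_B:*/10, job_C:*/9, job_D:*/19}
Op 7: unregister job_B -> active={job_C:*/9, job_D:*/19}
Op 8: unregister job_C -> active={job_D:*/19}
Op 9: register job_C */3 -> active={job_C:*/3, job_D:*/19}
  job_C: interval 3, next fire after T=140 is 141
  job_D: interval 19, next fire after T=140 is 152
Earliest = 141, winner (lex tiebreak) = job_C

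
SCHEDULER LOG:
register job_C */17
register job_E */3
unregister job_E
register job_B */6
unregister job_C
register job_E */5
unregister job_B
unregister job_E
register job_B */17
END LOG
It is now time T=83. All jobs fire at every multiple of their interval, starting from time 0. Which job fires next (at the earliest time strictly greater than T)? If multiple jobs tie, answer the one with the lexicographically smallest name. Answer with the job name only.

Op 1: register job_C */17 -> active={job_C:*/17}
Op 2: register job_E */3 -> active={job_C:*/17, job_E:*/3}
Op 3: unregister job_E -> active={job_C:*/17}
Op 4: register job_B */6 -> active={job_B:*/6, job_C:*/17}
Op 5: unregister job_C -> active={job_B:*/6}
Op 6: register job_E */5 -> active={job_B:*/6, job_E:*/5}
Op 7: unregister job_B -> active={job_E:*/5}
Op 8: unregister job_E -> active={}
Op 9: register job_B */17 -> active={job_B:*/17}
  job_B: interval 17, next fire after T=83 is 85
Earliest = 85, winner (lex tiebreak) = job_B

Answer: job_B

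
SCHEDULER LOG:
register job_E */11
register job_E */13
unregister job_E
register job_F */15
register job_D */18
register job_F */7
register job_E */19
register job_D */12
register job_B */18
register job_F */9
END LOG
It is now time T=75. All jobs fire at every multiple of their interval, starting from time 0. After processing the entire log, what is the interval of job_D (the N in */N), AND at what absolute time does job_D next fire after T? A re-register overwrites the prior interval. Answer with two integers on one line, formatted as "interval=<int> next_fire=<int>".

Op 1: register job_E */11 -> active={job_E:*/11}
Op 2: register job_E */13 -> active={job_E:*/13}
Op 3: unregister job_E -> active={}
Op 4: register job_F */15 -> active={job_F:*/15}
Op 5: register job_D */18 -> active={job_D:*/18, job_F:*/15}
Op 6: register job_F */7 -> active={job_D:*/18, job_F:*/7}
Op 7: register job_E */19 -> active={job_D:*/18, job_E:*/19, job_F:*/7}
Op 8: register job_D */12 -> active={job_D:*/12, job_E:*/19, job_F:*/7}
Op 9: register job_B */18 -> active={job_B:*/18, job_D:*/12, job_E:*/19, job_F:*/7}
Op 10: register job_F */9 -> active={job_B:*/18, job_D:*/12, job_E:*/19, job_F:*/9}
Final interval of job_D = 12
Next fire of job_D after T=75: (75//12+1)*12 = 84

Answer: interval=12 next_fire=84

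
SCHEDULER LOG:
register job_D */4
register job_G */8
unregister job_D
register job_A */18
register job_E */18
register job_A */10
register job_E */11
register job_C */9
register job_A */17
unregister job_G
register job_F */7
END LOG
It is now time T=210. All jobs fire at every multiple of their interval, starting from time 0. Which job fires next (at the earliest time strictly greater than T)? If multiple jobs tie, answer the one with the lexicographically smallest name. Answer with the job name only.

Answer: job_C

Derivation:
Op 1: register job_D */4 -> active={job_D:*/4}
Op 2: register job_G */8 -> active={job_D:*/4, job_G:*/8}
Op 3: unregister job_D -> active={job_G:*/8}
Op 4: register job_A */18 -> active={job_A:*/18, job_G:*/8}
Op 5: register job_E */18 -> active={job_A:*/18, job_E:*/18, job_G:*/8}
Op 6: register job_A */10 -> active={job_A:*/10, job_E:*/18, job_G:*/8}
Op 7: register job_E */11 -> active={job_A:*/10, job_E:*/11, job_G:*/8}
Op 8: register job_C */9 -> active={job_A:*/10, job_C:*/9, job_E:*/11, job_G:*/8}
Op 9: register job_A */17 -> active={job_A:*/17, job_C:*/9, job_E:*/11, job_G:*/8}
Op 10: unregister job_G -> active={job_A:*/17, job_C:*/9, job_E:*/11}
Op 11: register job_F */7 -> active={job_A:*/17, job_C:*/9, job_E:*/11, job_F:*/7}
  job_A: interval 17, next fire after T=210 is 221
  job_C: interval 9, next fire after T=210 is 216
  job_E: interval 11, next fire after T=210 is 220
  job_F: interval 7, next fire after T=210 is 217
Earliest = 216, winner (lex tiebreak) = job_C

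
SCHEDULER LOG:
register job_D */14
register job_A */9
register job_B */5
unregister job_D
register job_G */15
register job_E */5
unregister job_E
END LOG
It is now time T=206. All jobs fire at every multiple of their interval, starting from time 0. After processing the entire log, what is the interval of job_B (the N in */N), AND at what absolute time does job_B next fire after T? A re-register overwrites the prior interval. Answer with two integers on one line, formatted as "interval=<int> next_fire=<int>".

Answer: interval=5 next_fire=210

Derivation:
Op 1: register job_D */14 -> active={job_D:*/14}
Op 2: register job_A */9 -> active={job_A:*/9, job_D:*/14}
Op 3: register job_B */5 -> active={job_A:*/9, job_B:*/5, job_D:*/14}
Op 4: unregister job_D -> active={job_A:*/9, job_B:*/5}
Op 5: register job_G */15 -> active={job_A:*/9, job_B:*/5, job_G:*/15}
Op 6: register job_E */5 -> active={job_A:*/9, job_B:*/5, job_E:*/5, job_G:*/15}
Op 7: unregister job_E -> active={job_A:*/9, job_B:*/5, job_G:*/15}
Final interval of job_B = 5
Next fire of job_B after T=206: (206//5+1)*5 = 210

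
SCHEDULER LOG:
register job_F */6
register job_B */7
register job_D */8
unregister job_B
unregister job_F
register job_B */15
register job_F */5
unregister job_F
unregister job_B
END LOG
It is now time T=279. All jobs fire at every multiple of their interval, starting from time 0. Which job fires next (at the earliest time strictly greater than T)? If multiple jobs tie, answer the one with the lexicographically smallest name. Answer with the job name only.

Op 1: register job_F */6 -> active={job_F:*/6}
Op 2: register job_B */7 -> active={job_B:*/7, job_F:*/6}
Op 3: register job_D */8 -> active={job_B:*/7, job_D:*/8, job_F:*/6}
Op 4: unregister job_B -> active={job_D:*/8, job_F:*/6}
Op 5: unregister job_F -> active={job_D:*/8}
Op 6: register job_B */15 -> active={job_B:*/15, job_D:*/8}
Op 7: register job_F */5 -> active={job_B:*/15, job_D:*/8, job_F:*/5}
Op 8: unregister job_F -> active={job_B:*/15, job_D:*/8}
Op 9: unregister job_B -> active={job_D:*/8}
  job_D: interval 8, next fire after T=279 is 280
Earliest = 280, winner (lex tiebreak) = job_D

Answer: job_D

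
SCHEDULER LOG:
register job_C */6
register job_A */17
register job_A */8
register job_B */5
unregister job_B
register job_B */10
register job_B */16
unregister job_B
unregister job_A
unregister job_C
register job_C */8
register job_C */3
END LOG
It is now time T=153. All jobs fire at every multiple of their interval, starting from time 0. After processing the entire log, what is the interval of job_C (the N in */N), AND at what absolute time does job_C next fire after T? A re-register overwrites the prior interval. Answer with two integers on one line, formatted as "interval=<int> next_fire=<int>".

Op 1: register job_C */6 -> active={job_C:*/6}
Op 2: register job_A */17 -> active={job_A:*/17, job_C:*/6}
Op 3: register job_A */8 -> active={job_A:*/8, job_C:*/6}
Op 4: register job_B */5 -> active={job_A:*/8, job_B:*/5, job_C:*/6}
Op 5: unregister job_B -> active={job_A:*/8, job_C:*/6}
Op 6: register job_B */10 -> active={job_A:*/8, job_B:*/10, job_C:*/6}
Op 7: register job_B */16 -> active={job_A:*/8, job_B:*/16, job_C:*/6}
Op 8: unregister job_B -> active={job_A:*/8, job_C:*/6}
Op 9: unregister job_A -> active={job_C:*/6}
Op 10: unregister job_C -> active={}
Op 11: register job_C */8 -> active={job_C:*/8}
Op 12: register job_C */3 -> active={job_C:*/3}
Final interval of job_C = 3
Next fire of job_C after T=153: (153//3+1)*3 = 156

Answer: interval=3 next_fire=156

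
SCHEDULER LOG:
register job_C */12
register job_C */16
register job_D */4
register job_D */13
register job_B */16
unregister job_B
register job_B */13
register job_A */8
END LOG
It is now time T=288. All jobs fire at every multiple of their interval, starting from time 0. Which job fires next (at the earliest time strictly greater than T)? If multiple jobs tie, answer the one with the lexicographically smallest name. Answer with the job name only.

Op 1: register job_C */12 -> active={job_C:*/12}
Op 2: register job_C */16 -> active={job_C:*/16}
Op 3: register job_D */4 -> active={job_C:*/16, job_D:*/4}
Op 4: register job_D */13 -> active={job_C:*/16, job_D:*/13}
Op 5: register job_B */16 -> active={job_B:*/16, job_C:*/16, job_D:*/13}
Op 6: unregister job_B -> active={job_C:*/16, job_D:*/13}
Op 7: register job_B */13 -> active={job_B:*/13, job_C:*/16, job_D:*/13}
Op 8: register job_A */8 -> active={job_A:*/8, job_B:*/13, job_C:*/16, job_D:*/13}
  job_A: interval 8, next fire after T=288 is 296
  job_B: interval 13, next fire after T=288 is 299
  job_C: interval 16, next fire after T=288 is 304
  job_D: interval 13, next fire after T=288 is 299
Earliest = 296, winner (lex tiebreak) = job_A

Answer: job_A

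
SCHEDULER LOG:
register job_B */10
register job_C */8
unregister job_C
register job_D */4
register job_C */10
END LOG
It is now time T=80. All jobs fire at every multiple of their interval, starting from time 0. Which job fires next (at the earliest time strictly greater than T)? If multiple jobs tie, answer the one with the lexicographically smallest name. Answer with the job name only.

Answer: job_D

Derivation:
Op 1: register job_B */10 -> active={job_B:*/10}
Op 2: register job_C */8 -> active={job_B:*/10, job_C:*/8}
Op 3: unregister job_C -> active={job_B:*/10}
Op 4: register job_D */4 -> active={job_B:*/10, job_D:*/4}
Op 5: register job_C */10 -> active={job_B:*/10, job_C:*/10, job_D:*/4}
  job_B: interval 10, next fire after T=80 is 90
  job_C: interval 10, next fire after T=80 is 90
  job_D: interval 4, next fire after T=80 is 84
Earliest = 84, winner (lex tiebreak) = job_D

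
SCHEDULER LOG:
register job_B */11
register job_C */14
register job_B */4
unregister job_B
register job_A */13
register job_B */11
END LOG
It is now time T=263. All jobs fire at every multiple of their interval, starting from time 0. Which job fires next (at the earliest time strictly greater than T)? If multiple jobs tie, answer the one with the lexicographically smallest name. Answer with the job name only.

Answer: job_B

Derivation:
Op 1: register job_B */11 -> active={job_B:*/11}
Op 2: register job_C */14 -> active={job_B:*/11, job_C:*/14}
Op 3: register job_B */4 -> active={job_B:*/4, job_C:*/14}
Op 4: unregister job_B -> active={job_C:*/14}
Op 5: register job_A */13 -> active={job_A:*/13, job_C:*/14}
Op 6: register job_B */11 -> active={job_A:*/13, job_B:*/11, job_C:*/14}
  job_A: interval 13, next fire after T=263 is 273
  job_B: interval 11, next fire after T=263 is 264
  job_C: interval 14, next fire after T=263 is 266
Earliest = 264, winner (lex tiebreak) = job_B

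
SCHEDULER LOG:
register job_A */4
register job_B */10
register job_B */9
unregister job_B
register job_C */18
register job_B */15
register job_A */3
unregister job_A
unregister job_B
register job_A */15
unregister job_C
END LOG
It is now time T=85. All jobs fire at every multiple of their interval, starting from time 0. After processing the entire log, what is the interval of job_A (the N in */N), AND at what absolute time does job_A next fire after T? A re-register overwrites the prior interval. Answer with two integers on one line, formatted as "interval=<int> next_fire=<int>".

Op 1: register job_A */4 -> active={job_A:*/4}
Op 2: register job_B */10 -> active={job_A:*/4, job_B:*/10}
Op 3: register job_B */9 -> active={job_A:*/4, job_B:*/9}
Op 4: unregister job_B -> active={job_A:*/4}
Op 5: register job_C */18 -> active={job_A:*/4, job_C:*/18}
Op 6: register job_B */15 -> active={job_A:*/4, job_B:*/15, job_C:*/18}
Op 7: register job_A */3 -> active={job_A:*/3, job_B:*/15, job_C:*/18}
Op 8: unregister job_A -> active={job_B:*/15, job_C:*/18}
Op 9: unregister job_B -> active={job_C:*/18}
Op 10: register job_A */15 -> active={job_A:*/15, job_C:*/18}
Op 11: unregister job_C -> active={job_A:*/15}
Final interval of job_A = 15
Next fire of job_A after T=85: (85//15+1)*15 = 90

Answer: interval=15 next_fire=90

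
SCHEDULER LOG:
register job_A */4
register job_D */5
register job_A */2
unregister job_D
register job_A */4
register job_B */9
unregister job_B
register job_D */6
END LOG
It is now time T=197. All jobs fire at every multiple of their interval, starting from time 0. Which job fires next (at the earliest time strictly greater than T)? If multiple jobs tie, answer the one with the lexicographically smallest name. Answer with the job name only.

Answer: job_D

Derivation:
Op 1: register job_A */4 -> active={job_A:*/4}
Op 2: register job_D */5 -> active={job_A:*/4, job_D:*/5}
Op 3: register job_A */2 -> active={job_A:*/2, job_D:*/5}
Op 4: unregister job_D -> active={job_A:*/2}
Op 5: register job_A */4 -> active={job_A:*/4}
Op 6: register job_B */9 -> active={job_A:*/4, job_B:*/9}
Op 7: unregister job_B -> active={job_A:*/4}
Op 8: register job_D */6 -> active={job_A:*/4, job_D:*/6}
  job_A: interval 4, next fire after T=197 is 200
  job_D: interval 6, next fire after T=197 is 198
Earliest = 198, winner (lex tiebreak) = job_D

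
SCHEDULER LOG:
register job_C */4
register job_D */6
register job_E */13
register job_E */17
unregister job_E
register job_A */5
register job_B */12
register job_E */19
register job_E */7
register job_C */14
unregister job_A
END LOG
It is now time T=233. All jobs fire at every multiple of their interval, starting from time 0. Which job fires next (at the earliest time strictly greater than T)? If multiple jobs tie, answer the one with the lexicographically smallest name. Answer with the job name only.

Op 1: register job_C */4 -> active={job_C:*/4}
Op 2: register job_D */6 -> active={job_C:*/4, job_D:*/6}
Op 3: register job_E */13 -> active={job_C:*/4, job_D:*/6, job_E:*/13}
Op 4: register job_E */17 -> active={job_C:*/4, job_D:*/6, job_E:*/17}
Op 5: unregister job_E -> active={job_C:*/4, job_D:*/6}
Op 6: register job_A */5 -> active={job_A:*/5, job_C:*/4, job_D:*/6}
Op 7: register job_B */12 -> active={job_A:*/5, job_B:*/12, job_C:*/4, job_D:*/6}
Op 8: register job_E */19 -> active={job_A:*/5, job_B:*/12, job_C:*/4, job_D:*/6, job_E:*/19}
Op 9: register job_E */7 -> active={job_A:*/5, job_B:*/12, job_C:*/4, job_D:*/6, job_E:*/7}
Op 10: register job_C */14 -> active={job_A:*/5, job_B:*/12, job_C:*/14, job_D:*/6, job_E:*/7}
Op 11: unregister job_A -> active={job_B:*/12, job_C:*/14, job_D:*/6, job_E:*/7}
  job_B: interval 12, next fire after T=233 is 240
  job_C: interval 14, next fire after T=233 is 238
  job_D: interval 6, next fire after T=233 is 234
  job_E: interval 7, next fire after T=233 is 238
Earliest = 234, winner (lex tiebreak) = job_D

Answer: job_D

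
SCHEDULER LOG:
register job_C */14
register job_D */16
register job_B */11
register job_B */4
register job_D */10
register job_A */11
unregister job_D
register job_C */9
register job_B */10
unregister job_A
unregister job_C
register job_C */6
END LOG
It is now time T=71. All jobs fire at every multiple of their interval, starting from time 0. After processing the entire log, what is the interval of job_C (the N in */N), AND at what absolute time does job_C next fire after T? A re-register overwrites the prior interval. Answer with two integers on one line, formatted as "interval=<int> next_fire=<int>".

Op 1: register job_C */14 -> active={job_C:*/14}
Op 2: register job_D */16 -> active={job_C:*/14, job_D:*/16}
Op 3: register job_B */11 -> active={job_B:*/11, job_C:*/14, job_D:*/16}
Op 4: register job_B */4 -> active={job_B:*/4, job_C:*/14, job_D:*/16}
Op 5: register job_D */10 -> active={job_B:*/4, job_C:*/14, job_D:*/10}
Op 6: register job_A */11 -> active={job_A:*/11, job_B:*/4, job_C:*/14, job_D:*/10}
Op 7: unregister job_D -> active={job_A:*/11, job_B:*/4, job_C:*/14}
Op 8: register job_C */9 -> active={job_A:*/11, job_B:*/4, job_C:*/9}
Op 9: register job_B */10 -> active={job_A:*/11, job_B:*/10, job_C:*/9}
Op 10: unregister job_A -> active={job_B:*/10, job_C:*/9}
Op 11: unregister job_C -> active={job_B:*/10}
Op 12: register job_C */6 -> active={job_B:*/10, job_C:*/6}
Final interval of job_C = 6
Next fire of job_C after T=71: (71//6+1)*6 = 72

Answer: interval=6 next_fire=72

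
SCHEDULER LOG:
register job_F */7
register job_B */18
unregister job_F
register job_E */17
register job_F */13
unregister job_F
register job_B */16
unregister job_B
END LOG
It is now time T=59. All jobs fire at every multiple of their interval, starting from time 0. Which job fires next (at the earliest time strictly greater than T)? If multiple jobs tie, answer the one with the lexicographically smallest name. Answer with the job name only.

Answer: job_E

Derivation:
Op 1: register job_F */7 -> active={job_F:*/7}
Op 2: register job_B */18 -> active={job_B:*/18, job_F:*/7}
Op 3: unregister job_F -> active={job_B:*/18}
Op 4: register job_E */17 -> active={job_B:*/18, job_E:*/17}
Op 5: register job_F */13 -> active={job_B:*/18, job_E:*/17, job_F:*/13}
Op 6: unregister job_F -> active={job_B:*/18, job_E:*/17}
Op 7: register job_B */16 -> active={job_B:*/16, job_E:*/17}
Op 8: unregister job_B -> active={job_E:*/17}
  job_E: interval 17, next fire after T=59 is 68
Earliest = 68, winner (lex tiebreak) = job_E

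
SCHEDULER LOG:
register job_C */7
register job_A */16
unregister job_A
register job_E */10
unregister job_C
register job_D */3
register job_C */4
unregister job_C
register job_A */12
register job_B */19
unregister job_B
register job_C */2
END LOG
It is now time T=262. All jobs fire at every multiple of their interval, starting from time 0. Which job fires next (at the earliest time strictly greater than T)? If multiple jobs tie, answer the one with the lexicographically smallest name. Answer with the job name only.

Op 1: register job_C */7 -> active={job_C:*/7}
Op 2: register job_A */16 -> active={job_A:*/16, job_C:*/7}
Op 3: unregister job_A -> active={job_C:*/7}
Op 4: register job_E */10 -> active={job_C:*/7, job_E:*/10}
Op 5: unregister job_C -> active={job_E:*/10}
Op 6: register job_D */3 -> active={job_D:*/3, job_E:*/10}
Op 7: register job_C */4 -> active={job_C:*/4, job_D:*/3, job_E:*/10}
Op 8: unregister job_C -> active={job_D:*/3, job_E:*/10}
Op 9: register job_A */12 -> active={job_A:*/12, job_D:*/3, job_E:*/10}
Op 10: register job_B */19 -> active={job_A:*/12, job_B:*/19, job_D:*/3, job_E:*/10}
Op 11: unregister job_B -> active={job_A:*/12, job_D:*/3, job_E:*/10}
Op 12: register job_C */2 -> active={job_A:*/12, job_C:*/2, job_D:*/3, job_E:*/10}
  job_A: interval 12, next fire after T=262 is 264
  job_C: interval 2, next fire after T=262 is 264
  job_D: interval 3, next fire after T=262 is 264
  job_E: interval 10, next fire after T=262 is 270
Earliest = 264, winner (lex tiebreak) = job_A

Answer: job_A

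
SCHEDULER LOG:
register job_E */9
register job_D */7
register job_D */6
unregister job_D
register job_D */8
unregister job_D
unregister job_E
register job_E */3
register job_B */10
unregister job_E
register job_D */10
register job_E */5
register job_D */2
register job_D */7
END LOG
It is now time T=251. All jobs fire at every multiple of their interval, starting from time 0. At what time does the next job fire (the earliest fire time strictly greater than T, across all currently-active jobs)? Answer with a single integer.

Answer: 252

Derivation:
Op 1: register job_E */9 -> active={job_E:*/9}
Op 2: register job_D */7 -> active={job_D:*/7, job_E:*/9}
Op 3: register job_D */6 -> active={job_D:*/6, job_E:*/9}
Op 4: unregister job_D -> active={job_E:*/9}
Op 5: register job_D */8 -> active={job_D:*/8, job_E:*/9}
Op 6: unregister job_D -> active={job_E:*/9}
Op 7: unregister job_E -> active={}
Op 8: register job_E */3 -> active={job_E:*/3}
Op 9: register job_B */10 -> active={job_B:*/10, job_E:*/3}
Op 10: unregister job_E -> active={job_B:*/10}
Op 11: register job_D */10 -> active={job_B:*/10, job_D:*/10}
Op 12: register job_E */5 -> active={job_B:*/10, job_D:*/10, job_E:*/5}
Op 13: register job_D */2 -> active={job_B:*/10, job_D:*/2, job_E:*/5}
Op 14: register job_D */7 -> active={job_B:*/10, job_D:*/7, job_E:*/5}
  job_B: interval 10, next fire after T=251 is 260
  job_D: interval 7, next fire after T=251 is 252
  job_E: interval 5, next fire after T=251 is 255
Earliest fire time = 252 (job job_D)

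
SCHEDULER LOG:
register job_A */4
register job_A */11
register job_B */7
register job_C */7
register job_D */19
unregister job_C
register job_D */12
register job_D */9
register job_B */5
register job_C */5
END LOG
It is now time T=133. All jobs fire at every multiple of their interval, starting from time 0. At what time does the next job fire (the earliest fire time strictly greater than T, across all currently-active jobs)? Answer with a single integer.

Answer: 135

Derivation:
Op 1: register job_A */4 -> active={job_A:*/4}
Op 2: register job_A */11 -> active={job_A:*/11}
Op 3: register job_B */7 -> active={job_A:*/11, job_B:*/7}
Op 4: register job_C */7 -> active={job_A:*/11, job_B:*/7, job_C:*/7}
Op 5: register job_D */19 -> active={job_A:*/11, job_B:*/7, job_C:*/7, job_D:*/19}
Op 6: unregister job_C -> active={job_A:*/11, job_B:*/7, job_D:*/19}
Op 7: register job_D */12 -> active={job_A:*/11, job_B:*/7, job_D:*/12}
Op 8: register job_D */9 -> active={job_A:*/11, job_B:*/7, job_D:*/9}
Op 9: register job_B */5 -> active={job_A:*/11, job_B:*/5, job_D:*/9}
Op 10: register job_C */5 -> active={job_A:*/11, job_B:*/5, job_C:*/5, job_D:*/9}
  job_A: interval 11, next fire after T=133 is 143
  job_B: interval 5, next fire after T=133 is 135
  job_C: interval 5, next fire after T=133 is 135
  job_D: interval 9, next fire after T=133 is 135
Earliest fire time = 135 (job job_B)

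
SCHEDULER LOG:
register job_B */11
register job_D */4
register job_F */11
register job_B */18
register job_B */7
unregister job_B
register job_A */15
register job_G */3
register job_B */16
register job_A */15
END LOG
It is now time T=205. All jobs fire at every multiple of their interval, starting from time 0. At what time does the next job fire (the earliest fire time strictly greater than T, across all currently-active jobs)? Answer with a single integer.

Answer: 207

Derivation:
Op 1: register job_B */11 -> active={job_B:*/11}
Op 2: register job_D */4 -> active={job_B:*/11, job_D:*/4}
Op 3: register job_F */11 -> active={job_B:*/11, job_D:*/4, job_F:*/11}
Op 4: register job_B */18 -> active={job_B:*/18, job_D:*/4, job_F:*/11}
Op 5: register job_B */7 -> active={job_B:*/7, job_D:*/4, job_F:*/11}
Op 6: unregister job_B -> active={job_D:*/4, job_F:*/11}
Op 7: register job_A */15 -> active={job_A:*/15, job_D:*/4, job_F:*/11}
Op 8: register job_G */3 -> active={job_A:*/15, job_D:*/4, job_F:*/11, job_G:*/3}
Op 9: register job_B */16 -> active={job_A:*/15, job_B:*/16, job_D:*/4, job_F:*/11, job_G:*/3}
Op 10: register job_A */15 -> active={job_A:*/15, job_B:*/16, job_D:*/4, job_F:*/11, job_G:*/3}
  job_A: interval 15, next fire after T=205 is 210
  job_B: interval 16, next fire after T=205 is 208
  job_D: interval 4, next fire after T=205 is 208
  job_F: interval 11, next fire after T=205 is 209
  job_G: interval 3, next fire after T=205 is 207
Earliest fire time = 207 (job job_G)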